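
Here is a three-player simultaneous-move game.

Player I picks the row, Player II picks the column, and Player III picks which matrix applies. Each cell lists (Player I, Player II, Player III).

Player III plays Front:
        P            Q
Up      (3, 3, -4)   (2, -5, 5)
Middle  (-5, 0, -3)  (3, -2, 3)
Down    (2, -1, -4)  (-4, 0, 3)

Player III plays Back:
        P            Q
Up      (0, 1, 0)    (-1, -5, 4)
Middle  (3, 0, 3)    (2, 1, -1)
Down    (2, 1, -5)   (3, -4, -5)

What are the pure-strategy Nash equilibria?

Player I against (P, Front): payoffs 3, -5, 2 → best response Up.
Player I against (P, Back): payoffs 0, 3, 2 → best response Middle.
Player I against (Q, Front): payoffs 2, 3, -4 → best response Middle.
Player I against (Q, Back): payoffs -1, 2, 3 → best response Down.
Player II against (Up, Front): payoffs 3, -5 → best response P.
Player II against (Up, Back): payoffs 1, -5 → best response P.
Player II against (Middle, Front): payoffs 0, -2 → best response P.
Player II against (Middle, Back): payoffs 0, 1 → best response Q.
Player II against (Down, Front): payoffs -1, 0 → best response Q.
Player II against (Down, Back): payoffs 1, -4 → best response P.
Player III against (Up, P): payoffs -4, 0 → best response Back.
Player III against (Up, Q): payoffs 5, 4 → best response Front.
Player III against (Middle, P): payoffs -3, 3 → best response Back.
Player III against (Middle, Q): payoffs 3, -1 → best response Front.
Player III against (Down, P): payoffs -4, -5 → best response Front.
Player III against (Down, Q): payoffs 3, -5 → best response Front.
No profile is a mutual best response for all players.

none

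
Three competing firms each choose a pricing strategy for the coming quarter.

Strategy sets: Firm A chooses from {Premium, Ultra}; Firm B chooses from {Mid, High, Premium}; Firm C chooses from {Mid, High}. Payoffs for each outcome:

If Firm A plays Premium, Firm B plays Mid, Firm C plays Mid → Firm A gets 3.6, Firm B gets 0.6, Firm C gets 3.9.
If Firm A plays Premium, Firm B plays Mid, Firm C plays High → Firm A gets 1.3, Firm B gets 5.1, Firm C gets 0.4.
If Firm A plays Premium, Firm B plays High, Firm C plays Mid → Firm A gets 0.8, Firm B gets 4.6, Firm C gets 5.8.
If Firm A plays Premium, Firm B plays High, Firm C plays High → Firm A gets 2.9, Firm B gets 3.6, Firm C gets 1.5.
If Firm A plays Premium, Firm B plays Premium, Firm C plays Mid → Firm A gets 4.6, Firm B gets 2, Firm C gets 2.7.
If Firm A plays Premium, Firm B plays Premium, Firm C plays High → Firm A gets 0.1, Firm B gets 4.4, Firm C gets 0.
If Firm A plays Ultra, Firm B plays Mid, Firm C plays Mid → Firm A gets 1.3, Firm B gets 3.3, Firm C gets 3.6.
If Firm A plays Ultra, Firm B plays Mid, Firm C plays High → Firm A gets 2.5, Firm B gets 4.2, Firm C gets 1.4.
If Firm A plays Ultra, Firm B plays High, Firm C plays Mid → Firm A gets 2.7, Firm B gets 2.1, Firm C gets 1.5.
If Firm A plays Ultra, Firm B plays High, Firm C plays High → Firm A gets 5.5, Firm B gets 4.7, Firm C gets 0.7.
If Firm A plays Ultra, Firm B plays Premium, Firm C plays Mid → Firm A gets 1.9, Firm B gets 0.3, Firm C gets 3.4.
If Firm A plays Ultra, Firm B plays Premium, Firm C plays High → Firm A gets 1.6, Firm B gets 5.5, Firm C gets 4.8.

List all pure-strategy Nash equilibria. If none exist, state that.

(Ultra, Premium, High)

(Premium, Mid, Mid): Firm B can switch to High (0.6 → 4.6). Not NE.
(Premium, Mid, High): Firm A can switch to Ultra (1.3 → 2.5). Not NE.
(Premium, High, Mid): Firm A can switch to Ultra (0.8 → 2.7). Not NE.
(Premium, High, High): Firm A can switch to Ultra (2.9 → 5.5). Not NE.
(Premium, Premium, Mid): Firm B can switch to High (2 → 4.6). Not NE.
(Premium, Premium, High): Firm A can switch to Ultra (0.1 → 1.6). Not NE.
(Ultra, Mid, Mid): Firm A can switch to Premium (1.3 → 3.6). Not NE.
(Ultra, Mid, High): Firm B can switch to High (4.2 → 4.7). Not NE.
(Ultra, Premium, High): Firm A gets 1.6, best alternative 0.1; Firm B gets 5.5, best alternative 4.7; Firm C gets 4.8, best alternative 3.4. No profitable deviation — NE.
(The remaining 3 profiles each have a profitable deviation by the same check.)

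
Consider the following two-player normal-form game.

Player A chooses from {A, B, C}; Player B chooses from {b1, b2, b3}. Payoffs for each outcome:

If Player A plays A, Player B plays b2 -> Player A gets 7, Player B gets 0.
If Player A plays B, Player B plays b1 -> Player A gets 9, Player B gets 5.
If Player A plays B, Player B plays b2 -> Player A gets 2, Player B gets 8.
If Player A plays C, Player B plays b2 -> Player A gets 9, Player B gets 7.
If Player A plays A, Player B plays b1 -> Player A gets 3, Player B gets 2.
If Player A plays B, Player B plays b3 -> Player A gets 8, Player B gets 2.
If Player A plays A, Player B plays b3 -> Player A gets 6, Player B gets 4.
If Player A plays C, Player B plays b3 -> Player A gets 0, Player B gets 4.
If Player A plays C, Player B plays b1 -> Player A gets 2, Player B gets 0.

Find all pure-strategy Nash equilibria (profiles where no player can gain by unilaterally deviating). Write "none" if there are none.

Pure NE: (C, b2)

For each player, find the best response to each opponent profile; mutual best responses are the pure NE.
Player A against b1: payoffs 3, 9, 2 → best response B.
Player A against b2: payoffs 7, 2, 9 → best response C.
Player A against b3: payoffs 6, 8, 0 → best response B.
Player B against A: payoffs 2, 0, 4 → best response b3.
Player B against B: payoffs 5, 8, 2 → best response b2.
Player B against C: payoffs 0, 7, 4 → best response b2.
Mutual best responses: (C, b2).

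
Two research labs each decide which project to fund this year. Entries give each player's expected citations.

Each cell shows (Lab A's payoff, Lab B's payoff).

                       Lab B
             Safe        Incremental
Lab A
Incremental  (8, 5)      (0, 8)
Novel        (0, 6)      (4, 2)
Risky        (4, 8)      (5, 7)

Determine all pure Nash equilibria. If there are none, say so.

(Incremental, Safe): Lab B can switch to Incremental (5 → 8). Not NE.
(Incremental, Incremental): Lab A can switch to Novel (0 → 4). Not NE.
(Novel, Safe): Lab A can switch to Incremental (0 → 8). Not NE.
(Novel, Incremental): Lab A can switch to Risky (4 → 5). Not NE.
(Risky, Safe): Lab A can switch to Incremental (4 → 8). Not NE.
(Risky, Incremental): Lab B can switch to Safe (7 → 8). Not NE.

none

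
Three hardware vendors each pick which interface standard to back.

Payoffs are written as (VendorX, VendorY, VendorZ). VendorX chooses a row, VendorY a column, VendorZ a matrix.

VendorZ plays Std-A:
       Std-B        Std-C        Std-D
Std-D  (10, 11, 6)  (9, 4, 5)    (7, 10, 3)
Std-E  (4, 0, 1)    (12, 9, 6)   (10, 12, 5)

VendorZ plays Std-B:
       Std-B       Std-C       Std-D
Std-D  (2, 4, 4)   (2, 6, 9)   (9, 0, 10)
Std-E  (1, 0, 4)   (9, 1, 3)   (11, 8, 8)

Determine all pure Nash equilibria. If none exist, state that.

Check each profile: it is a Nash equilibrium iff no player can strictly gain by switching unilaterally.
(Std-D, Std-B, Std-A): VendorX gets 10, best alternative 4; VendorY gets 11, best alternative 10; VendorZ gets 6, best alternative 4. No profitable deviation — NE.
(Std-D, Std-B, Std-B): VendorY can switch to Std-C (4 → 6). Not NE.
(Std-D, Std-C, Std-A): VendorX can switch to Std-E (9 → 12). Not NE.
(Std-D, Std-C, Std-B): VendorX can switch to Std-E (2 → 9). Not NE.
(Std-D, Std-D, Std-A): VendorX can switch to Std-E (7 → 10). Not NE.
(Std-D, Std-D, Std-B): VendorX can switch to Std-E (9 → 11). Not NE.
(Std-E, Std-B, Std-A): VendorX can switch to Std-D (4 → 10). Not NE.
(Std-E, Std-B, Std-B): VendorX can switch to Std-D (1 → 2). Not NE.
(Std-E, Std-C, Std-A): VendorY can switch to Std-D (9 → 12). Not NE.
(Std-E, Std-D, Std-B): VendorX gets 11, best alternative 9; VendorY gets 8, best alternative 1; VendorZ gets 8, best alternative 5. No profitable deviation — NE.
(The remaining 2 profiles each have a profitable deviation by the same check.)

The pure Nash equilibria are (Std-D, Std-B, Std-A); (Std-E, Std-D, Std-B).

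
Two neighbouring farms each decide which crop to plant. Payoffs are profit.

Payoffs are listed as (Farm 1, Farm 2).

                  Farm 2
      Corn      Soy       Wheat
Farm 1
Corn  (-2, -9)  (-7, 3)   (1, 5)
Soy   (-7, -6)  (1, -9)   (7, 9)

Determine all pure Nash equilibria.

(Corn, Corn): Farm 2 can switch to Soy (-9 → 3). Not NE.
(Corn, Soy): Farm 1 can switch to Soy (-7 → 1). Not NE.
(Corn, Wheat): Farm 1 can switch to Soy (1 → 7). Not NE.
(Soy, Corn): Farm 1 can switch to Corn (-7 → -2). Not NE.
(Soy, Soy): Farm 2 can switch to Corn (-9 → -6). Not NE.
(Soy, Wheat): Farm 1 gets 7, best alternative 1; Farm 2 gets 9, best alternative -6. No profitable deviation — NE.

The unique pure-strategy Nash equilibrium is (Soy, Wheat).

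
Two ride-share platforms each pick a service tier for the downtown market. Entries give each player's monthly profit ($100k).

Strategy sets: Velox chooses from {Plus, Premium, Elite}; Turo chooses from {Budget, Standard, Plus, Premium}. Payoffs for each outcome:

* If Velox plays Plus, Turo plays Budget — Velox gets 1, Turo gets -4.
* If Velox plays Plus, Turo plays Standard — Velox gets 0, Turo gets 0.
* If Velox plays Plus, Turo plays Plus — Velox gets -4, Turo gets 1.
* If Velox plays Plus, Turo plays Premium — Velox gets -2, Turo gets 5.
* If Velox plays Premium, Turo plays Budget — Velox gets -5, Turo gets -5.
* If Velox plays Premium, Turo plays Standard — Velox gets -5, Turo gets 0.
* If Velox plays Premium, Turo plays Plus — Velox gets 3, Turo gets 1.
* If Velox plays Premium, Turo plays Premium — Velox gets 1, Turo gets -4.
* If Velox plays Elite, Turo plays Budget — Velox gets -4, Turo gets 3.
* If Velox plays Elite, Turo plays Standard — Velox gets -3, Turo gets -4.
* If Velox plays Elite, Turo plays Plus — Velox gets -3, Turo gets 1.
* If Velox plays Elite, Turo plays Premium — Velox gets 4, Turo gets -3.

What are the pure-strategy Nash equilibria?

Velox against Budget: payoffs 1, -5, -4 → best response Plus.
Velox against Standard: payoffs 0, -5, -3 → best response Plus.
Velox against Plus: payoffs -4, 3, -3 → best response Premium.
Velox against Premium: payoffs -2, 1, 4 → best response Elite.
Turo against Plus: payoffs -4, 0, 1, 5 → best response Premium.
Turo against Premium: payoffs -5, 0, 1, -4 → best response Plus.
Turo against Elite: payoffs 3, -4, 1, -3 → best response Budget.
Mutual best responses: (Premium, Plus).

The unique pure-strategy Nash equilibrium is (Premium, Plus).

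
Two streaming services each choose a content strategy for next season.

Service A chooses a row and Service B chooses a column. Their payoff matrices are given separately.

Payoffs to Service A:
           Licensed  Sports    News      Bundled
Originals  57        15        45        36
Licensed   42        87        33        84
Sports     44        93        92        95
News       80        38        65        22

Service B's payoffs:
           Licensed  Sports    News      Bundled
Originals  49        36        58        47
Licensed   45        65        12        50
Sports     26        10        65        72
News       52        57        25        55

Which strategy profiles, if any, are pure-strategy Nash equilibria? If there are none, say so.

(Originals, Licensed): Service A can switch to News (57 → 80). Not NE.
(Originals, Sports): Service A can switch to Licensed (15 → 87). Not NE.
(Originals, News): Service A can switch to Sports (45 → 92). Not NE.
(Originals, Bundled): Service A can switch to Licensed (36 → 84). Not NE.
(Licensed, Licensed): Service A can switch to Originals (42 → 57). Not NE.
(Licensed, Sports): Service A can switch to Sports (87 → 93). Not NE.
(Licensed, News): Service A can switch to Originals (33 → 45). Not NE.
(Licensed, Bundled): Service A can switch to Sports (84 → 95). Not NE.
(Sports, Bundled): Service A gets 95, best alternative 84; Service B gets 72, best alternative 65. No profitable deviation — NE.
(The remaining 7 profiles each have a profitable deviation by the same check.)

Pure NE: (Sports, Bundled)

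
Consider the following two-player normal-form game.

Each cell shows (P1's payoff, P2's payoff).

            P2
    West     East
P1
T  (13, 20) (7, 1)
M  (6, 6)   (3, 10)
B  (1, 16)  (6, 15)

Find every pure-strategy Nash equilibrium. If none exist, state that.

(T, West)

(T, West): P1 gets 13, best alternative 6; P2 gets 20, best alternative 1. No profitable deviation — NE.
(T, East): P2 can switch to West (1 → 20). Not NE.
(M, West): P1 can switch to T (6 → 13). Not NE.
(M, East): P1 can switch to T (3 → 7). Not NE.
(B, West): P1 can switch to T (1 → 13). Not NE.
(B, East): P1 can switch to T (6 → 7). Not NE.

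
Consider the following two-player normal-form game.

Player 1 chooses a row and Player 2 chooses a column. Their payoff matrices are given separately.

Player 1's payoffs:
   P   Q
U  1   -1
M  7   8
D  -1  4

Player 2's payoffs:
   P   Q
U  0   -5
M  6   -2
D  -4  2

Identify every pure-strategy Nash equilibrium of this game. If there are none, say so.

Mark each player's best response to every combination of opponents' strategies; a profile where every player is best-responding is a pure Nash equilibrium.
Player 1 against P: payoffs 1, 7, -1 → best response M.
Player 1 against Q: payoffs -1, 8, 4 → best response M.
Player 2 against U: payoffs 0, -5 → best response P.
Player 2 against M: payoffs 6, -2 → best response P.
Player 2 against D: payoffs -4, 2 → best response Q.
Mutual best responses: (M, P).

(M, P)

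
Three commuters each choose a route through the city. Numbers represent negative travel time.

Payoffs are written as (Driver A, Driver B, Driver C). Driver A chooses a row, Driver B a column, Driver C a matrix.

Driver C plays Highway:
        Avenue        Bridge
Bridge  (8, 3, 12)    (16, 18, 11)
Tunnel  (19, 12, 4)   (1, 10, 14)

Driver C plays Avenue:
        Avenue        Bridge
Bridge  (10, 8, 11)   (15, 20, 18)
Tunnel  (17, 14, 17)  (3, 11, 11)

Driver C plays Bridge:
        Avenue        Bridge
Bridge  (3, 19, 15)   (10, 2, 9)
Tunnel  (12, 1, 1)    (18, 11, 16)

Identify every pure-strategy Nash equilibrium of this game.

Pure-strategy Nash equilibria: (Bridge, Bridge, Avenue) and (Tunnel, Avenue, Avenue) and (Tunnel, Bridge, Bridge)

Driver A against (Avenue, Highway): payoffs 8, 19 → best response Tunnel.
Driver A against (Avenue, Avenue): payoffs 10, 17 → best response Tunnel.
Driver A against (Avenue, Bridge): payoffs 3, 12 → best response Tunnel.
Driver A against (Bridge, Highway): payoffs 16, 1 → best response Bridge.
Driver A against (Bridge, Avenue): payoffs 15, 3 → best response Bridge.
Driver A against (Bridge, Bridge): payoffs 10, 18 → best response Tunnel.
Driver B against (Bridge, Highway): payoffs 3, 18 → best response Bridge.
Driver B against (Bridge, Avenue): payoffs 8, 20 → best response Bridge.
Driver B against (Bridge, Bridge): payoffs 19, 2 → best response Avenue.
Driver B against (Tunnel, Highway): payoffs 12, 10 → best response Avenue.
Driver B against (Tunnel, Avenue): payoffs 14, 11 → best response Avenue.
Driver B against (Tunnel, Bridge): payoffs 1, 11 → best response Bridge.
Driver C against (Bridge, Avenue): payoffs 12, 11, 15 → best response Bridge.
Driver C against (Bridge, Bridge): payoffs 11, 18, 9 → best response Avenue.
Driver C against (Tunnel, Avenue): payoffs 4, 17, 1 → best response Avenue.
Driver C against (Tunnel, Bridge): payoffs 14, 11, 16 → best response Bridge.
Mutual best responses: (Bridge, Bridge, Avenue); (Tunnel, Avenue, Avenue); (Tunnel, Bridge, Bridge).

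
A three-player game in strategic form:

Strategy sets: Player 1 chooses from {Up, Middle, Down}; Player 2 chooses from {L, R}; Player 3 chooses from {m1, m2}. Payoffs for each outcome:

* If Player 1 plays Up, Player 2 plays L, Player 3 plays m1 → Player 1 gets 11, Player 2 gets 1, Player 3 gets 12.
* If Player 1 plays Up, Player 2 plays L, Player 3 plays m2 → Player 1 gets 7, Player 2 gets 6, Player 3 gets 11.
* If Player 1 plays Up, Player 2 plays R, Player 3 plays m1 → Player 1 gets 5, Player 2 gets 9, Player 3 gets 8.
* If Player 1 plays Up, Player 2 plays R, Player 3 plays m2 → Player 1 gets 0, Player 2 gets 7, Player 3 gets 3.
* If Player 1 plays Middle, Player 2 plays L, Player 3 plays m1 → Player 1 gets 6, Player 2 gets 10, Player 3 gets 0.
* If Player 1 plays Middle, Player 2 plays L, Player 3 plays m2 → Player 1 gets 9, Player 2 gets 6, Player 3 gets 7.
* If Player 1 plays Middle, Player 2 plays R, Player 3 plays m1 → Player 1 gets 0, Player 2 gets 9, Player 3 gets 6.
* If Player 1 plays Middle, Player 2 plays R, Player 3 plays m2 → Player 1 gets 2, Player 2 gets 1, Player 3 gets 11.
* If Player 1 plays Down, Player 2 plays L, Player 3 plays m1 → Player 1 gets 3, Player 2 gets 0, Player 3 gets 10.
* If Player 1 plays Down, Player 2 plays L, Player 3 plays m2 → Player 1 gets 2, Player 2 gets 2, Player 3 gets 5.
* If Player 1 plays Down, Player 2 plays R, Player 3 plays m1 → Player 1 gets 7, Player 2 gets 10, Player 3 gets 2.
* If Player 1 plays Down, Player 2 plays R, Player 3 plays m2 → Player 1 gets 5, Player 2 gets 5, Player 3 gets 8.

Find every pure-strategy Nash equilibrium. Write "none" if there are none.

Player 1 against (L, m1): payoffs 11, 6, 3 → best response Up.
Player 1 against (L, m2): payoffs 7, 9, 2 → best response Middle.
Player 1 against (R, m1): payoffs 5, 0, 7 → best response Down.
Player 1 against (R, m2): payoffs 0, 2, 5 → best response Down.
Player 2 against (Up, m1): payoffs 1, 9 → best response R.
Player 2 against (Up, m2): payoffs 6, 7 → best response R.
Player 2 against (Middle, m1): payoffs 10, 9 → best response L.
Player 2 against (Middle, m2): payoffs 6, 1 → best response L.
Player 2 against (Down, m1): payoffs 0, 10 → best response R.
Player 2 against (Down, m2): payoffs 2, 5 → best response R.
Player 3 against (Up, L): payoffs 12, 11 → best response m1.
Player 3 against (Up, R): payoffs 8, 3 → best response m1.
Player 3 against (Middle, L): payoffs 0, 7 → best response m2.
Player 3 against (Middle, R): payoffs 6, 11 → best response m2.
Player 3 against (Down, L): payoffs 10, 5 → best response m1.
Player 3 against (Down, R): payoffs 2, 8 → best response m2.
Mutual best responses: (Middle, L, m2); (Down, R, m2).

(Middle, L, m2) and (Down, R, m2)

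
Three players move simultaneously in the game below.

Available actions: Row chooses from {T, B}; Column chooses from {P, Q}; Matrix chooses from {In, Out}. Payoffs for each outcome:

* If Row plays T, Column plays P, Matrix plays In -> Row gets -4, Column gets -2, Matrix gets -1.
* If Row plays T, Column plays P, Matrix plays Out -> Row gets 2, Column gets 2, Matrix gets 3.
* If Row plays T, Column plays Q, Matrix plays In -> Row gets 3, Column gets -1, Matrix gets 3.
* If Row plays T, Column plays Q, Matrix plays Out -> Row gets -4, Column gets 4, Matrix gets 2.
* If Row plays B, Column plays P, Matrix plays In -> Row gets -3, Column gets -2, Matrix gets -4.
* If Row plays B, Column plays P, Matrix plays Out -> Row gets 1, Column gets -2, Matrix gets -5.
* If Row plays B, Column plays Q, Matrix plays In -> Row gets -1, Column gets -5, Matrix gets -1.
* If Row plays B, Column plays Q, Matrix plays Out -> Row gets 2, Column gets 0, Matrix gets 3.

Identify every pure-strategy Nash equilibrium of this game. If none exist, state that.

(T, P, In): Row can switch to B (-4 → -3). Not NE.
(T, P, Out): Column can switch to Q (2 → 4). Not NE.
(T, Q, In): Row gets 3, best alternative -1; Column gets -1, best alternative -2; Matrix gets 3, best alternative 2. No profitable deviation — NE.
(T, Q, Out): Row can switch to B (-4 → 2). Not NE.
(B, P, In): Row gets -3, best alternative -4; Column gets -2, best alternative -5; Matrix gets -4, best alternative -5. No profitable deviation — NE.
(B, P, Out): Row can switch to T (1 → 2). Not NE.
(B, Q, In): Row can switch to T (-1 → 3). Not NE.
(B, Q, Out): Row gets 2, best alternative -4; Column gets 0, best alternative -2; Matrix gets 3, best alternative -1. No profitable deviation — NE.

(T, Q, In), (B, P, In), (B, Q, Out)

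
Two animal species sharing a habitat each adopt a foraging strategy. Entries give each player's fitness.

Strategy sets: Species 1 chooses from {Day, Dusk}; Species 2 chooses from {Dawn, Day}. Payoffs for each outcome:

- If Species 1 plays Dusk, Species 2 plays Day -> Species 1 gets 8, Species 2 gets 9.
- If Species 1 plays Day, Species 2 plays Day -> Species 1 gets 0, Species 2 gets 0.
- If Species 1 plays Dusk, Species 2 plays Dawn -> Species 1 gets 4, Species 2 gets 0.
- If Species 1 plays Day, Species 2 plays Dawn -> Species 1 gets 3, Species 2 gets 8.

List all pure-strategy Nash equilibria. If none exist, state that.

(Dusk, Day)

Species 1 against Dawn: payoffs 3, 4 → best response Dusk.
Species 1 against Day: payoffs 0, 8 → best response Dusk.
Species 2 against Day: payoffs 8, 0 → best response Dawn.
Species 2 against Dusk: payoffs 0, 9 → best response Day.
Mutual best responses: (Dusk, Day).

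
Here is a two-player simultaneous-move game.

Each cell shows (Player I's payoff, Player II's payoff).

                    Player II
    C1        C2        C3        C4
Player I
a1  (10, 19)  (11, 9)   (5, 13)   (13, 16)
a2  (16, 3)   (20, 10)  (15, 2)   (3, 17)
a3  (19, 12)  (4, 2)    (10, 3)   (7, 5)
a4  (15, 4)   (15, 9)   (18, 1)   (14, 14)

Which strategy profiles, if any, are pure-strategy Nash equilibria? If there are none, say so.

For each player, find the best response to each opponent profile; mutual best responses are the pure NE.
Player I against C1: payoffs 10, 16, 19, 15 → best response a3.
Player I against C2: payoffs 11, 20, 4, 15 → best response a2.
Player I against C3: payoffs 5, 15, 10, 18 → best response a4.
Player I against C4: payoffs 13, 3, 7, 14 → best response a4.
Player II against a1: payoffs 19, 9, 13, 16 → best response C1.
Player II against a2: payoffs 3, 10, 2, 17 → best response C4.
Player II against a3: payoffs 12, 2, 3, 5 → best response C1.
Player II against a4: payoffs 4, 9, 1, 14 → best response C4.
Mutual best responses: (a3, C1); (a4, C4).

The pure Nash equilibria are (a3, C1); (a4, C4).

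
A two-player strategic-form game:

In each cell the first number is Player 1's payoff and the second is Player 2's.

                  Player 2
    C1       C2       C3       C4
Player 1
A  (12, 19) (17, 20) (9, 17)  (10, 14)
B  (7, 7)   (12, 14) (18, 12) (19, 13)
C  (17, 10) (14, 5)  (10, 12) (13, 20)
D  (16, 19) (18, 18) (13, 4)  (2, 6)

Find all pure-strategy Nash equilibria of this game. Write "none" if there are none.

There is no pure-strategy Nash equilibrium.

(A, C1): Player 1 can switch to C (12 → 17). Not NE.
(A, C2): Player 1 can switch to D (17 → 18). Not NE.
(A, C3): Player 1 can switch to B (9 → 18). Not NE.
(A, C4): Player 1 can switch to B (10 → 19). Not NE.
(B, C1): Player 1 can switch to A (7 → 12). Not NE.
(B, C2): Player 1 can switch to A (12 → 17). Not NE.
(B, C3): Player 2 can switch to C2 (12 → 14). Not NE.
(B, C4): Player 2 can switch to C2 (13 → 14). Not NE.
(The remaining 8 profiles each have a profitable deviation by the same check.)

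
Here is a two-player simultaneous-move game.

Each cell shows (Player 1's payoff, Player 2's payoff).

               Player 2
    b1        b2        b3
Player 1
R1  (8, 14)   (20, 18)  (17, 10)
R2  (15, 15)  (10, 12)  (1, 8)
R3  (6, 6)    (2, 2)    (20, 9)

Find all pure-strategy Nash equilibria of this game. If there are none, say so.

Pure-strategy Nash equilibria: (R1, b2) and (R2, b1) and (R3, b3)

For each player, find the best response to each opponent profile; mutual best responses are the pure NE.
Player 1 against b1: payoffs 8, 15, 6 → best response R2.
Player 1 against b2: payoffs 20, 10, 2 → best response R1.
Player 1 against b3: payoffs 17, 1, 20 → best response R3.
Player 2 against R1: payoffs 14, 18, 10 → best response b2.
Player 2 against R2: payoffs 15, 12, 8 → best response b1.
Player 2 against R3: payoffs 6, 2, 9 → best response b3.
Mutual best responses: (R1, b2); (R2, b1); (R3, b3).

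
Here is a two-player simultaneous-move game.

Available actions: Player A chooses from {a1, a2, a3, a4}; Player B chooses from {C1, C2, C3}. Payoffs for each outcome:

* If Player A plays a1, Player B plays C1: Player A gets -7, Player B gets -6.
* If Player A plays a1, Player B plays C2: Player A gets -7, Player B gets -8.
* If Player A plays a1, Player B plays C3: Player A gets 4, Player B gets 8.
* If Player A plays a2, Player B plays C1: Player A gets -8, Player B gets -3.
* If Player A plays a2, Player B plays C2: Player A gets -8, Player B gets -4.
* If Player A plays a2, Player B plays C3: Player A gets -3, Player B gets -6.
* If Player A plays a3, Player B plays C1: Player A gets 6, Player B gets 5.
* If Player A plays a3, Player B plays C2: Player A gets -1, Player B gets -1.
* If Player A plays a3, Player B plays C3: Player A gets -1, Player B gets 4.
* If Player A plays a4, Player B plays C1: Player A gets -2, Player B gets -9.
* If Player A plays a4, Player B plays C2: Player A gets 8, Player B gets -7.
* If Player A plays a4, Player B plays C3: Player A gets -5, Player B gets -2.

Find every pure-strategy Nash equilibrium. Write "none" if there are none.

For each player, find the best response to each opponent profile; mutual best responses are the pure NE.
Player A against C1: payoffs -7, -8, 6, -2 → best response a3.
Player A against C2: payoffs -7, -8, -1, 8 → best response a4.
Player A against C3: payoffs 4, -3, -1, -5 → best response a1.
Player B against a1: payoffs -6, -8, 8 → best response C3.
Player B against a2: payoffs -3, -4, -6 → best response C1.
Player B against a3: payoffs 5, -1, 4 → best response C1.
Player B against a4: payoffs -9, -7, -2 → best response C3.
Mutual best responses: (a1, C3); (a3, C1).

Pure-strategy Nash equilibria: (a1, C3); (a3, C1)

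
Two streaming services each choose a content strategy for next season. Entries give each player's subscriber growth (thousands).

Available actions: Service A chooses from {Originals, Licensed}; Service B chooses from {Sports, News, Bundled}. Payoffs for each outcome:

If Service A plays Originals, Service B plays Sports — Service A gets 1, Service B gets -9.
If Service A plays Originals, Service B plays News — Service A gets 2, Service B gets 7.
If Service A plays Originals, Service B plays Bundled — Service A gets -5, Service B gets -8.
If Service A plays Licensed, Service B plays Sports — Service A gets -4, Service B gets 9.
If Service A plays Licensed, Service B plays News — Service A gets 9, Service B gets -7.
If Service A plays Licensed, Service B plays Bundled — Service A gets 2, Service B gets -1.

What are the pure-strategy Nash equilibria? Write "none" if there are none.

There is no pure-strategy Nash equilibrium.

Mark each player's best response to every combination of opponents' strategies; a profile where every player is best-responding is a pure Nash equilibrium.
Service A against Sports: payoffs 1, -4 → best response Originals.
Service A against News: payoffs 2, 9 → best response Licensed.
Service A against Bundled: payoffs -5, 2 → best response Licensed.
Service B against Originals: payoffs -9, 7, -8 → best response News.
Service B against Licensed: payoffs 9, -7, -1 → best response Sports.
No profile is a mutual best response for all players.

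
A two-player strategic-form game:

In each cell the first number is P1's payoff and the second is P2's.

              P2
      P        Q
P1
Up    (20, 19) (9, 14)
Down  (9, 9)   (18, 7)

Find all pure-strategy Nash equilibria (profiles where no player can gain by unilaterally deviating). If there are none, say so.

(Up, P): P1 gets 20, best alternative 9; P2 gets 19, best alternative 14. No profitable deviation — NE.
(Up, Q): P1 can switch to Down (9 → 18). Not NE.
(Down, P): P1 can switch to Up (9 → 20). Not NE.
(Down, Q): P2 can switch to P (7 → 9). Not NE.

Pure NE: (Up, P)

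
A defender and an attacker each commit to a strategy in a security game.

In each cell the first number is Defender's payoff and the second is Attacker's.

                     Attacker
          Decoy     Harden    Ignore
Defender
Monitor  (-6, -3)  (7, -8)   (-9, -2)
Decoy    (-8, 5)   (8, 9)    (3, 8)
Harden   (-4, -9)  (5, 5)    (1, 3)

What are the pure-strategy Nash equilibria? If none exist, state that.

Defender against Decoy: payoffs -6, -8, -4 → best response Harden.
Defender against Harden: payoffs 7, 8, 5 → best response Decoy.
Defender against Ignore: payoffs -9, 3, 1 → best response Decoy.
Attacker against Monitor: payoffs -3, -8, -2 → best response Ignore.
Attacker against Decoy: payoffs 5, 9, 8 → best response Harden.
Attacker against Harden: payoffs -9, 5, 3 → best response Harden.
Mutual best responses: (Decoy, Harden).

(Decoy, Harden)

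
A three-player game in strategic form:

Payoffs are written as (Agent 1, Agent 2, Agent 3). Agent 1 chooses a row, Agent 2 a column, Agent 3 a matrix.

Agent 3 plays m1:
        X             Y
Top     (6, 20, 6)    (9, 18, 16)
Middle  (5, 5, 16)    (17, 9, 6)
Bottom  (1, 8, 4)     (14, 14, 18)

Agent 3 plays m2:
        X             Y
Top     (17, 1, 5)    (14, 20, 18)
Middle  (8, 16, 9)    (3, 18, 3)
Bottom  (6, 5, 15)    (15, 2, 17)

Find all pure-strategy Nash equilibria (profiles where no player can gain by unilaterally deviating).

For each player, find the best response to each opponent profile; mutual best responses are the pure NE.
Agent 1 against (X, m1): payoffs 6, 5, 1 → best response Top.
Agent 1 against (X, m2): payoffs 17, 8, 6 → best response Top.
Agent 1 against (Y, m1): payoffs 9, 17, 14 → best response Middle.
Agent 1 against (Y, m2): payoffs 14, 3, 15 → best response Bottom.
Agent 2 against (Top, m1): payoffs 20, 18 → best response X.
Agent 2 against (Top, m2): payoffs 1, 20 → best response Y.
Agent 2 against (Middle, m1): payoffs 5, 9 → best response Y.
Agent 2 against (Middle, m2): payoffs 16, 18 → best response Y.
Agent 2 against (Bottom, m1): payoffs 8, 14 → best response Y.
Agent 2 against (Bottom, m2): payoffs 5, 2 → best response X.
Agent 3 against (Top, X): payoffs 6, 5 → best response m1.
Agent 3 against (Top, Y): payoffs 16, 18 → best response m2.
Agent 3 against (Middle, X): payoffs 16, 9 → best response m1.
Agent 3 against (Middle, Y): payoffs 6, 3 → best response m1.
Agent 3 against (Bottom, X): payoffs 4, 15 → best response m2.
Agent 3 against (Bottom, Y): payoffs 18, 17 → best response m1.
Mutual best responses: (Top, X, m1); (Middle, Y, m1).

The pure Nash equilibria are (Top, X, m1); (Middle, Y, m1).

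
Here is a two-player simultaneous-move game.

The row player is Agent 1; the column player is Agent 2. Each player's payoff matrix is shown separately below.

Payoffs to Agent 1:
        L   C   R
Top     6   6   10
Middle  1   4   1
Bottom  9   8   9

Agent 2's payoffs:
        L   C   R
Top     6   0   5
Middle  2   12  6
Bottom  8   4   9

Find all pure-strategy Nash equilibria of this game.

This game has no pure Nash equilibrium.

For each player, find the best response to each opponent profile; mutual best responses are the pure NE.
Agent 1 against L: payoffs 6, 1, 9 → best response Bottom.
Agent 1 against C: payoffs 6, 4, 8 → best response Bottom.
Agent 1 against R: payoffs 10, 1, 9 → best response Top.
Agent 2 against Top: payoffs 6, 0, 5 → best response L.
Agent 2 against Middle: payoffs 2, 12, 6 → best response C.
Agent 2 against Bottom: payoffs 8, 4, 9 → best response R.
No profile is a mutual best response for all players.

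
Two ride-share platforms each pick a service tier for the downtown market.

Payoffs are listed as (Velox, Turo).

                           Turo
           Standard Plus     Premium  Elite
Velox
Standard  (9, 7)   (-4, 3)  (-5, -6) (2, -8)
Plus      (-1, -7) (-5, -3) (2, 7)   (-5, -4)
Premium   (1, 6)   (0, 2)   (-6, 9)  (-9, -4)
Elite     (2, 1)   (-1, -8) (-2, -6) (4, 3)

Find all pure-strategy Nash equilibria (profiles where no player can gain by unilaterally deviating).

Pure-strategy Nash equilibria: (Standard, Standard), (Plus, Premium), (Elite, Elite)

Check each profile: it is a Nash equilibrium iff no player can strictly gain by switching unilaterally.
(Standard, Standard): Velox gets 9, best alternative 2; Turo gets 7, best alternative 3. No profitable deviation — NE.
(Standard, Plus): Velox can switch to Premium (-4 → 0). Not NE.
(Standard, Premium): Velox can switch to Plus (-5 → 2). Not NE.
(Standard, Elite): Velox can switch to Elite (2 → 4). Not NE.
(Plus, Standard): Velox can switch to Standard (-1 → 9). Not NE.
(Plus, Plus): Velox can switch to Standard (-5 → -4). Not NE.
(Plus, Premium): Velox gets 2, best alternative -2; Turo gets 7, best alternative -3. No profitable deviation — NE.
(Plus, Elite): Velox can switch to Standard (-5 → 2). Not NE.
(Elite, Elite): Velox gets 4, best alternative 2; Turo gets 3, best alternative 1. No profitable deviation — NE.
(The remaining 7 profiles each have a profitable deviation by the same check.)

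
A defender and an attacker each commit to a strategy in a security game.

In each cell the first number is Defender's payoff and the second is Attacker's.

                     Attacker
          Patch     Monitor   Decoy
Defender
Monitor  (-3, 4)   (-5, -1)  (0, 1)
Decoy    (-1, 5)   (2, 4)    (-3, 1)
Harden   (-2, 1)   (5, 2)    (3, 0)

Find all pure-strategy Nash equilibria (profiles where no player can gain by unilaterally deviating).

(Monitor, Patch): Defender can switch to Decoy (-3 → -1). Not NE.
(Monitor, Monitor): Defender can switch to Decoy (-5 → 2). Not NE.
(Monitor, Decoy): Defender can switch to Harden (0 → 3). Not NE.
(Decoy, Patch): Defender gets -1, best alternative -2; Attacker gets 5, best alternative 4. No profitable deviation — NE.
(Decoy, Monitor): Defender can switch to Harden (2 → 5). Not NE.
(Decoy, Decoy): Defender can switch to Monitor (-3 → 0). Not NE.
(Harden, Patch): Defender can switch to Decoy (-2 → -1). Not NE.
(Harden, Monitor): Defender gets 5, best alternative 2; Attacker gets 2, best alternative 1. No profitable deviation — NE.
(Harden, Decoy): Attacker can switch to Patch (0 → 1). Not NE.

The pure Nash equilibria are (Decoy, Patch); (Harden, Monitor).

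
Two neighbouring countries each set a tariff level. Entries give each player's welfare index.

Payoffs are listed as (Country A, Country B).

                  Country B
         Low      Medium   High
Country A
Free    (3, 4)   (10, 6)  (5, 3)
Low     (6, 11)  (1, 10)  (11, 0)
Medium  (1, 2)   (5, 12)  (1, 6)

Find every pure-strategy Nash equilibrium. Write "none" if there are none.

Mark each player's best response to every combination of opponents' strategies; a profile where every player is best-responding is a pure Nash equilibrium.
Country A against Low: payoffs 3, 6, 1 → best response Low.
Country A against Medium: payoffs 10, 1, 5 → best response Free.
Country A against High: payoffs 5, 11, 1 → best response Low.
Country B against Free: payoffs 4, 6, 3 → best response Medium.
Country B against Low: payoffs 11, 10, 0 → best response Low.
Country B against Medium: payoffs 2, 12, 6 → best response Medium.
Mutual best responses: (Free, Medium); (Low, Low).

The pure Nash equilibria are (Free, Medium) and (Low, Low).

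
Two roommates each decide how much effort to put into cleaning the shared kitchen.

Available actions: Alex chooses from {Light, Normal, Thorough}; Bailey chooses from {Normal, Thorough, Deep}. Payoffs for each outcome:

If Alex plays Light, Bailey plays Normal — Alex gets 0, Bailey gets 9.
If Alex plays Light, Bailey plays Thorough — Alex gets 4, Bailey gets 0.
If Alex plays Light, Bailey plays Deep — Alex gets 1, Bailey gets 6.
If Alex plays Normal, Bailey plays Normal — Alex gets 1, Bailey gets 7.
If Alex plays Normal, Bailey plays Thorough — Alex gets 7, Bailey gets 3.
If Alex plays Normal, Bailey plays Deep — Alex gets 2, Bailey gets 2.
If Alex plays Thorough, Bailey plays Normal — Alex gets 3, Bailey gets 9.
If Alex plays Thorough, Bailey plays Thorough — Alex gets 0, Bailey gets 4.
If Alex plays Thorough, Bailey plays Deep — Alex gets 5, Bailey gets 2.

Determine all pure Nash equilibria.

For each strategy profile, look for a profitable unilateral deviation.
(Light, Normal): Alex can switch to Normal (0 → 1). Not NE.
(Light, Thorough): Alex can switch to Normal (4 → 7). Not NE.
(Light, Deep): Alex can switch to Normal (1 → 2). Not NE.
(Normal, Normal): Alex can switch to Thorough (1 → 3). Not NE.
(Normal, Thorough): Bailey can switch to Normal (3 → 7). Not NE.
(Normal, Deep): Alex can switch to Thorough (2 → 5). Not NE.
(Thorough, Normal): Alex gets 3, best alternative 1; Bailey gets 9, best alternative 4. No profitable deviation — NE.
(Thorough, Thorough): Alex can switch to Light (0 → 4). Not NE.
(Thorough, Deep): Bailey can switch to Normal (2 → 9). Not NE.

The unique pure-strategy Nash equilibrium is (Thorough, Normal).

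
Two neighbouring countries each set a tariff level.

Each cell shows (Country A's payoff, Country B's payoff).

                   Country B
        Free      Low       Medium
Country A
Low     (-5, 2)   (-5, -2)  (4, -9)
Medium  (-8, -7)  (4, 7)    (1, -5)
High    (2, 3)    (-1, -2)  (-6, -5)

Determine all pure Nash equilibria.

Country A against Free: payoffs -5, -8, 2 → best response High.
Country A against Low: payoffs -5, 4, -1 → best response Medium.
Country A against Medium: payoffs 4, 1, -6 → best response Low.
Country B against Low: payoffs 2, -2, -9 → best response Free.
Country B against Medium: payoffs -7, 7, -5 → best response Low.
Country B against High: payoffs 3, -2, -5 → best response Free.
Mutual best responses: (Medium, Low); (High, Free).

(Medium, Low); (High, Free)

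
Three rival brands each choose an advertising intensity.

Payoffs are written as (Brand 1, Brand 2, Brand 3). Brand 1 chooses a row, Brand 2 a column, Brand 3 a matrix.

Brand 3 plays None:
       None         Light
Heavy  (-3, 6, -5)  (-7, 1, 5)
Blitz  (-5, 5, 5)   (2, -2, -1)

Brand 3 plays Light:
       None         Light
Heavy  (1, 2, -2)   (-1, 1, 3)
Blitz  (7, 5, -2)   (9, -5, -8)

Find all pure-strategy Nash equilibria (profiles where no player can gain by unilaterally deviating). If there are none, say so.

Brand 1 against (None, None): payoffs -3, -5 → best response Heavy.
Brand 1 against (None, Light): payoffs 1, 7 → best response Blitz.
Brand 1 against (Light, None): payoffs -7, 2 → best response Blitz.
Brand 1 against (Light, Light): payoffs -1, 9 → best response Blitz.
Brand 2 against (Heavy, None): payoffs 6, 1 → best response None.
Brand 2 against (Heavy, Light): payoffs 2, 1 → best response None.
Brand 2 against (Blitz, None): payoffs 5, -2 → best response None.
Brand 2 against (Blitz, Light): payoffs 5, -5 → best response None.
Brand 3 against (Heavy, None): payoffs -5, -2 → best response Light.
Brand 3 against (Heavy, Light): payoffs 5, 3 → best response None.
Brand 3 against (Blitz, None): payoffs 5, -2 → best response None.
Brand 3 against (Blitz, Light): payoffs -1, -8 → best response None.
No profile is a mutual best response for all players.

This game has no pure Nash equilibrium.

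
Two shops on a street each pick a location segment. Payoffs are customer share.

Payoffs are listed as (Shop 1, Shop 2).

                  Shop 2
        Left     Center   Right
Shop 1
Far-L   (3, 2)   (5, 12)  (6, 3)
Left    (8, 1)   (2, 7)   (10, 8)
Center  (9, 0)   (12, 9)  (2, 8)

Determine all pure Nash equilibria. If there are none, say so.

The pure Nash equilibria are (Left, Right); (Center, Center).

Shop 1 against Left: payoffs 3, 8, 9 → best response Center.
Shop 1 against Center: payoffs 5, 2, 12 → best response Center.
Shop 1 against Right: payoffs 6, 10, 2 → best response Left.
Shop 2 against Far-L: payoffs 2, 12, 3 → best response Center.
Shop 2 against Left: payoffs 1, 7, 8 → best response Right.
Shop 2 against Center: payoffs 0, 9, 8 → best response Center.
Mutual best responses: (Left, Right); (Center, Center).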